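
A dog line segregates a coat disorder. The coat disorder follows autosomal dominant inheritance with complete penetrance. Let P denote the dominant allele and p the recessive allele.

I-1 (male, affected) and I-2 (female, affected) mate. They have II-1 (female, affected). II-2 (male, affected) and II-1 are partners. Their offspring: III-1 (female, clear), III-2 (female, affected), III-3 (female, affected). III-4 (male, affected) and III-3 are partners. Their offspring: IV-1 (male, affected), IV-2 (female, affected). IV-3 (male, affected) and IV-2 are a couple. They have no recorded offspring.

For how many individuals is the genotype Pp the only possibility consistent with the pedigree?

Obligate heterozygotes: II-1 is affected so carries P and passed p to III-1 (pp), so II-1 is Pp; II-2 is affected so carries P and passed p to III-1 (pp), so II-2 is Pp.
Every other individual is either homozygous by phenotype or has at least one consistent homozygous assignment, so the count is 2.

2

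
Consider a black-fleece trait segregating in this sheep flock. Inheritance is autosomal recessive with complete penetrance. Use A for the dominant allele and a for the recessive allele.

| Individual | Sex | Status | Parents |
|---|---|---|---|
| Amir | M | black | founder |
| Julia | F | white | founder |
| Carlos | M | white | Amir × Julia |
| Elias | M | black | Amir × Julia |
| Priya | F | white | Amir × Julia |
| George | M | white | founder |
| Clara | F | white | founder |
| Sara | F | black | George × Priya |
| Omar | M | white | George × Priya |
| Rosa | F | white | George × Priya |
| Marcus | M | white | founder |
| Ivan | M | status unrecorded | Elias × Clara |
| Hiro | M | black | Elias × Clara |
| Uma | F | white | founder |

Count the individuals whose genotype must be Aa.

Obligate heterozygotes: Julia is white so carries A and passed a to Elias (aa), so Julia is Aa; Carlos is white so carries A and received a from Amir (aa), so Carlos is Aa; Priya is white so carries A and received a from Amir (aa), so Priya is Aa; George is white so carries A and passed a to Sara (aa), so George is Aa; Clara is white so carries A and passed a to Hiro (aa), so Clara is Aa.
Every other individual is either homozygous by phenotype or has at least one consistent homozygous assignment, so the count is 5.

5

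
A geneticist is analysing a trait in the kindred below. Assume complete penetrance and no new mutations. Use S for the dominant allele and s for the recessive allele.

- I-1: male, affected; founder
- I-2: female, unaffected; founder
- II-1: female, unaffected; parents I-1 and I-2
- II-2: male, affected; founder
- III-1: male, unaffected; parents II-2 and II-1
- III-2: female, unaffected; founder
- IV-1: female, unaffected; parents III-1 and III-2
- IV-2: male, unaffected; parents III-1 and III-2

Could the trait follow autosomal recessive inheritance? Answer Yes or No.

Yes

A consistent assignment under autosomal recessive exists: I-1 ss, I-2 SS, II-1 Ss, II-2 ss, III-1 Ss, III-2 SS, IV-1 SS, IV-2 SS.
In this assignment every recorded phenotype matches its genotype and every non-founder's genotype is obtainable from its parents' genotypes, so the pedigree is consistent.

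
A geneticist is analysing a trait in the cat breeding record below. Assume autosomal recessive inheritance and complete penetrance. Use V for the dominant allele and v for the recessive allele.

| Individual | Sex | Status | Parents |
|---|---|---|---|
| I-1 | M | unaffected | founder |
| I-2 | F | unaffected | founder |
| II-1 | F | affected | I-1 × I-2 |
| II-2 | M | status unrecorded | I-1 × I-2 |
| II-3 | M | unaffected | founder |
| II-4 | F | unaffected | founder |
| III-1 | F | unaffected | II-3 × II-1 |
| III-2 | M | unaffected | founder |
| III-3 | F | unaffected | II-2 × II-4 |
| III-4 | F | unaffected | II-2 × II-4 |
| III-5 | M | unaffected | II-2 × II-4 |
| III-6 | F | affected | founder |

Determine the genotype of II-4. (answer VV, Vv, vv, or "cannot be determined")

cannot be determined

II-4's phenotype allows VV or Vv, and no parent or child forces a single allele at both positions; consistent genotype assignments exist with II-4 as VV or Vv.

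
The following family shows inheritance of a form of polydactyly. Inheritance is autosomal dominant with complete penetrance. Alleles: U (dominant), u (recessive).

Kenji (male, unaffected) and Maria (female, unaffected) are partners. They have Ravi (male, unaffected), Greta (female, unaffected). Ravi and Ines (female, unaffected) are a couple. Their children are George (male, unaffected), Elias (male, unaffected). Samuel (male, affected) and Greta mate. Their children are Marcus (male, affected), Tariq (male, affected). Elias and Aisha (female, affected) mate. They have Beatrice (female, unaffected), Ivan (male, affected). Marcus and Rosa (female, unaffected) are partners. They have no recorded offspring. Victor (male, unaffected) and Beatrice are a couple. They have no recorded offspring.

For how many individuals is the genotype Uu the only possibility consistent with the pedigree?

Obligate heterozygotes: Aisha is affected so carries U and passed u to Beatrice (uu), so Aisha is Uu; Marcus is affected so carries U and received u from Greta (uu), so Marcus is Uu; Tariq is affected so carries U and received u from Greta (uu), so Tariq is Uu; Ivan is affected so carries U and received u from Elias (uu), so Ivan is Uu.
Every other individual is either homozygous by phenotype or has at least one consistent homozygous assignment, so the count is 4.

4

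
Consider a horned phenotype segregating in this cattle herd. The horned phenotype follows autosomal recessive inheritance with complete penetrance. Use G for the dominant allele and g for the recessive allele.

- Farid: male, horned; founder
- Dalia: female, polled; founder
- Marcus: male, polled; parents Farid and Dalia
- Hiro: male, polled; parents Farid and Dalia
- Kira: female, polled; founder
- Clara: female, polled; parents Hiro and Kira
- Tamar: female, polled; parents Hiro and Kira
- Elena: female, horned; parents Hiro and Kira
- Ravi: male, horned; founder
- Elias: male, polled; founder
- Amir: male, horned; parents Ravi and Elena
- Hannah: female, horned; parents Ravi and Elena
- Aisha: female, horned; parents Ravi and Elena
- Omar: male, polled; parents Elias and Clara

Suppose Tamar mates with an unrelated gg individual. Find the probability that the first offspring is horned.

Hiro is polled so carries G and received g from Farid (gg), so Hiro is Gg.
Kira is polled so carries G and passed g to Elena (gg), so Kira is Gg.
Tamar is a polled offspring of Hiro (Gg) × Kira (Gg), whose cross gives 1/4 GG : 1/2 Gg : 1/4 gg; conditioning on being polled, Tamar is GG with probability 1/3, Gg with probability 2/3.
Summing over parental genotype combinations, P(offspring is horned) = 2/3·1/2 = 1/3.

1/3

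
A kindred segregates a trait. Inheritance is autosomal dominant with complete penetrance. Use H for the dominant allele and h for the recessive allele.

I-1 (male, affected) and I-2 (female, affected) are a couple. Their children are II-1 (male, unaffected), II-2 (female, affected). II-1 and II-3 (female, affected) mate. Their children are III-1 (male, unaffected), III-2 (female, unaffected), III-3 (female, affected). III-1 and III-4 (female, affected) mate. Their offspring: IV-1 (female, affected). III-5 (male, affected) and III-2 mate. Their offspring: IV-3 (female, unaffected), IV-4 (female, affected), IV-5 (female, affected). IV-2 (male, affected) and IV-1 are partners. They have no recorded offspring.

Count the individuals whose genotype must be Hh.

8

Obligate heterozygotes: I-1 is affected so carries H and passed h to II-1 (hh), so I-1 is Hh; I-2 is affected so carries H and passed h to II-1 (hh), so I-2 is Hh; II-3 is affected so carries H and passed h to III-1 (hh), so II-3 is Hh; III-3 is affected so carries H and received h from II-1 (hh), so III-3 is Hh; III-5 is affected so carries H and passed h to IV-3 (hh), so III-5 is Hh; IV-1 is affected so carries H and received h from III-1 (hh), so IV-1 is Hh; IV-4 is affected so carries H and received h from III-2 (hh), so IV-4 is Hh; IV-5 is affected so carries H and received h from III-2 (hh), so IV-5 is Hh.
Every other individual is either homozygous by phenotype or has at least one consistent homozygous assignment, so the count is 8.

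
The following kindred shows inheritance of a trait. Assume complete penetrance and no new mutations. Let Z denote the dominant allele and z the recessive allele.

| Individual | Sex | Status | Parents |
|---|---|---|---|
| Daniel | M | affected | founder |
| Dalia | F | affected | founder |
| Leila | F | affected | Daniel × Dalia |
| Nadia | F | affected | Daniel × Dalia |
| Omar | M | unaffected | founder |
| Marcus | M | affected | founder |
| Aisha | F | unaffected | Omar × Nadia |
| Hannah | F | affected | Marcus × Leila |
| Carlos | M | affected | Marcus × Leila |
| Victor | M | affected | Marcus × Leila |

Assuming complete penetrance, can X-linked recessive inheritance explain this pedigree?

A consistent assignment under X-linked recessive exists: Daniel X^z Y, Dalia X^z X^z, Leila X^z X^z, Nadia X^z X^z, Omar X^Z Y, Marcus X^z Y, Aisha X^Z X^z, Hannah X^z X^z, Carlos X^z Y, Victor X^z Y.
In this assignment every recorded phenotype matches its genotype and every non-founder's genotype is obtainable from its parents' genotypes, so the pedigree is consistent.

Yes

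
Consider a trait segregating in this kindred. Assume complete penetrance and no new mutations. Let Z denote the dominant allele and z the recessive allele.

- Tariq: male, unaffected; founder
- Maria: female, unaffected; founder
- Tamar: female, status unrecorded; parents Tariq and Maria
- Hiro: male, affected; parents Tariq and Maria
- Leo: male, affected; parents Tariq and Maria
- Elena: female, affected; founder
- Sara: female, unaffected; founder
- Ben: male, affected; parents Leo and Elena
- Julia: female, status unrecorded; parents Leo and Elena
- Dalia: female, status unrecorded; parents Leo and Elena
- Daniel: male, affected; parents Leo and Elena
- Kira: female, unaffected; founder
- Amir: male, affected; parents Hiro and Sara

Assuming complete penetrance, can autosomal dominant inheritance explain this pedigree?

Under autosomal dominant, Hiro (affected, male) cannot arise from Tariq (unaffected) × Maria (unaffected).

No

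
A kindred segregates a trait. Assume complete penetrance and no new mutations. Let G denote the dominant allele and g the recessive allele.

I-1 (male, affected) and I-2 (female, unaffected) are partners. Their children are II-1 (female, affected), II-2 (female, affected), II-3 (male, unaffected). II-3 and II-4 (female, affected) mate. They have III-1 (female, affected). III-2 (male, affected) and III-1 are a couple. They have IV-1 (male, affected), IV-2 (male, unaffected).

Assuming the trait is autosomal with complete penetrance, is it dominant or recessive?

dominant

III-2 and III-1 are both affected yet have an unaffected child IV-2. Under a recessive model two affected parents are homozygous and every child would be affected, so the trait cannot be recessive.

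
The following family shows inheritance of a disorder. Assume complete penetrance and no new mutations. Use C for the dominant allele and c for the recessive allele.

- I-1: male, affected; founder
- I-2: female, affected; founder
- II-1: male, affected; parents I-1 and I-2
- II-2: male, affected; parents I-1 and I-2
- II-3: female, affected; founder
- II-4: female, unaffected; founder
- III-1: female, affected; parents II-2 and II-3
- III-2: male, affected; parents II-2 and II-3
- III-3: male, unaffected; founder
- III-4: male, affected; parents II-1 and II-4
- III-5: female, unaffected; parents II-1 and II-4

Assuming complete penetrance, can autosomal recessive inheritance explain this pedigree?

Yes

A consistent assignment under autosomal recessive exists: I-1 cc, I-2 cc, II-1 cc, II-2 cc, II-3 cc, II-4 Cc, III-1 cc, III-2 cc, III-3 CC, III-4 cc, III-5 Cc.
In this assignment every recorded phenotype matches its genotype and every non-founder's genotype is obtainable from its parents' genotypes, so the pedigree is consistent.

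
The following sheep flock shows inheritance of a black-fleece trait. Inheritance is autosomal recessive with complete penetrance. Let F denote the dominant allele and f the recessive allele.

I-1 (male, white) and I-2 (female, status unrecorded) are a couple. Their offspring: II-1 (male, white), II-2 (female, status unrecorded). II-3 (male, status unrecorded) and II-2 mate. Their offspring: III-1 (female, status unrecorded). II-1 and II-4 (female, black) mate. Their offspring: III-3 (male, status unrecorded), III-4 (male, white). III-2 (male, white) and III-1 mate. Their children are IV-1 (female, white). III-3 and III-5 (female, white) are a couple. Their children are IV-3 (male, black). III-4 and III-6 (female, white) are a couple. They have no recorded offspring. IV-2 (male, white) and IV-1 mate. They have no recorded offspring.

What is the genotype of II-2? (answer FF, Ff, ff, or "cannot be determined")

II-2's phenotype is unrecorded, and no parent or child forces a single allele at both positions; consistent genotype assignments exist with II-2 as FF or Ff or ff.

cannot be determined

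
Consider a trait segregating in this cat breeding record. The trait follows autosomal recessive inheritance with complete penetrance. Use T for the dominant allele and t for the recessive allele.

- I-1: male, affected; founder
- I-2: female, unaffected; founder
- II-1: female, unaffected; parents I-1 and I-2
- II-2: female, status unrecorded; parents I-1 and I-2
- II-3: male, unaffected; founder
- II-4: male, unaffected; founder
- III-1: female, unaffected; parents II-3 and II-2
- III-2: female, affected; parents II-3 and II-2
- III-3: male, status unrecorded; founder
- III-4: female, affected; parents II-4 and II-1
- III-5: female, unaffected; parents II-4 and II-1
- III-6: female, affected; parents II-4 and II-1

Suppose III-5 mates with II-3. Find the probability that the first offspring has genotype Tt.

II-4 is unaffected so carries T and passed t to III-4 (tt), so II-4 is Tt.
II-1 is unaffected so carries T and received t from I-1 (tt), so II-1 is Tt.
III-5 is an unaffected offspring of II-4 (Tt) × II-1 (Tt), whose cross gives 1/4 TT : 1/2 Tt : 1/4 tt; conditioning on being unaffected, III-5 is TT with probability 1/3, Tt with probability 2/3.
II-3 is unaffected so carries T and passed t to III-2 (tt), so II-3 is Tt.
Summing over parental genotype combinations, P(offspring has genotype Tt) = 1/3·1/2 + 2/3·1/2 = 1/2.

1/2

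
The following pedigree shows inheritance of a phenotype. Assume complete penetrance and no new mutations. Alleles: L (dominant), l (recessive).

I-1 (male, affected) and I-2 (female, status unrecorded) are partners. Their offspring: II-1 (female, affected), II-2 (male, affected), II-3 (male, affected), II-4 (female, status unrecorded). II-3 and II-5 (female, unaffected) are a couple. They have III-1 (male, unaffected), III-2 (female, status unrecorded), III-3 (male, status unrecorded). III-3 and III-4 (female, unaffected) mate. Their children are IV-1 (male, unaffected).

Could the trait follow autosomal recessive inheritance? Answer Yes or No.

Yes

A consistent assignment under autosomal recessive exists: I-1 ll, I-2 Ll, II-1 ll, II-2 ll, II-3 ll, II-4 Ll, II-5 LL, III-1 Ll, III-2 Ll, III-3 Ll, III-4 LL, IV-1 LL.
In this assignment every recorded phenotype matches its genotype and every non-founder's genotype is obtainable from its parents' genotypes, so the pedigree is consistent.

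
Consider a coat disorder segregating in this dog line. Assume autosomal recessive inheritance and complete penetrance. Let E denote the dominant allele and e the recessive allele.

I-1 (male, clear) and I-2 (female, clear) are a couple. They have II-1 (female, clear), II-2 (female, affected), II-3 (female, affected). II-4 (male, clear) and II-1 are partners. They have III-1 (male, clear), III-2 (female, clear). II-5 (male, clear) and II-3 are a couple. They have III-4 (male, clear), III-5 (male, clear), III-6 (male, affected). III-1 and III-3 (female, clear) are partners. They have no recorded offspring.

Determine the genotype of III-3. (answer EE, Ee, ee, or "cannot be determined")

III-3's phenotype allows EE or Ee, and no parent or child forces a single allele at both positions; consistent genotype assignments exist with III-3 as EE or Ee.

cannot be determined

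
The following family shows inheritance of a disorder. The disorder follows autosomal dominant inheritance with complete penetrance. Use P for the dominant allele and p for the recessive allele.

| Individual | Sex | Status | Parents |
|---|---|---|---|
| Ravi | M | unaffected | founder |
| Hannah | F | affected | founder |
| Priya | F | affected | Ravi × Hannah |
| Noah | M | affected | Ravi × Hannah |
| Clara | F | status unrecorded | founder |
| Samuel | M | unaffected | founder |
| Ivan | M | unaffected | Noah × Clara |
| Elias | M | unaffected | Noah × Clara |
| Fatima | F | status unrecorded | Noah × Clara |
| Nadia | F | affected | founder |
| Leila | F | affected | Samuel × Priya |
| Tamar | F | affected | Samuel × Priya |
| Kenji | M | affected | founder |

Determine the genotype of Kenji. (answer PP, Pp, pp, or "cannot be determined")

Kenji's phenotype allows PP or Pp, and no parent or child forces a single allele at both positions; consistent genotype assignments exist with Kenji as PP or Pp.

cannot be determined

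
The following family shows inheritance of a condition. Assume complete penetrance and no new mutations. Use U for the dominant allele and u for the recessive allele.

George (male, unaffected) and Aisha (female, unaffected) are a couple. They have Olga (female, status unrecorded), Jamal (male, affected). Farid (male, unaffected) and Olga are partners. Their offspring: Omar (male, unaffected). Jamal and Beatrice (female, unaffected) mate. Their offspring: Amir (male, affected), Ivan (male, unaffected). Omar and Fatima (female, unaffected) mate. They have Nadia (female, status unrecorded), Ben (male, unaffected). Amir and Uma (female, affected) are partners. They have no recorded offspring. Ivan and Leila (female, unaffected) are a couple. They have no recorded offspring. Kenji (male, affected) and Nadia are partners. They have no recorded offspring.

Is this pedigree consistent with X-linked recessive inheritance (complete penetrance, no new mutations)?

Yes

A consistent assignment under X-linked recessive exists: George X^U Y, Aisha X^U X^u, Olga X^U X^U, Jamal X^u Y, Farid X^U Y, Beatrice X^U X^u, Omar X^U Y, Fatima X^U X^U, Amir X^u Y, Ivan X^U Y, Uma X^u X^u, Leila X^U X^U, Nadia X^U X^U, Ben X^U Y, Kenji X^u Y.
In this assignment every recorded phenotype matches its genotype and every non-founder's genotype is obtainable from its parents' genotypes, so the pedigree is consistent.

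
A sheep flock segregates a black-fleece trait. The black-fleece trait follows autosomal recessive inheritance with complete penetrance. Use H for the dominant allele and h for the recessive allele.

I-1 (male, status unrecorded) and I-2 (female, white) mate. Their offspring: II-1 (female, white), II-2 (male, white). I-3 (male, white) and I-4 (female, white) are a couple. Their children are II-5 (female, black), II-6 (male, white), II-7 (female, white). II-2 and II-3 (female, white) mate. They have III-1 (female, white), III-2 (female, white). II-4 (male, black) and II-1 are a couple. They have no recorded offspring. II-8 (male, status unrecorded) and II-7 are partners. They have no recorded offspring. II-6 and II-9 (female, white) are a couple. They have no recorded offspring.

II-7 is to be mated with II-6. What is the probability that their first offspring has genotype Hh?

I-3 is white so carries H and passed h to II-5 (hh), so I-3 is Hh.
I-4 is white so carries H and passed h to II-5 (hh), so I-4 is Hh.
II-7 is a white offspring of I-3 (Hh) × I-4 (Hh), whose cross gives 1/4 HH : 1/2 Hh : 1/4 hh; conditioning on being white, II-7 is HH with probability 1/3, Hh with probability 2/3.
II-6 is a white offspring of I-3 (Hh) × I-4 (Hh), whose cross gives 1/4 HH : 1/2 Hh : 1/4 hh; conditioning on being white, II-6 is HH with probability 1/3, Hh with probability 2/3.
Summing over parental genotype combinations, P(offspring has genotype Hh) = 2/9·1/2 + 2/9·1/2 + 4/9·1/2 = 4/9.

4/9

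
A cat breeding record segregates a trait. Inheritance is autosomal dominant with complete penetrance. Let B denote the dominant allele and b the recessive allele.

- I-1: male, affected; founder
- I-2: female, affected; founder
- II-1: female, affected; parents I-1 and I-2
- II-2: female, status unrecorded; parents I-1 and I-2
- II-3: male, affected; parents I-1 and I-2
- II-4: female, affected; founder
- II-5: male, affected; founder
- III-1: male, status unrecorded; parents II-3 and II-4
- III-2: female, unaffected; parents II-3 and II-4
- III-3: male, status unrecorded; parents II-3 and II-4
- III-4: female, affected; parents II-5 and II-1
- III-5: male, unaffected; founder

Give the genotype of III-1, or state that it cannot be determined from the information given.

cannot be determined

III-1's phenotype is unrecorded, and no parent or child forces a single allele at both positions; consistent genotype assignments exist with III-1 as BB or Bb or bb.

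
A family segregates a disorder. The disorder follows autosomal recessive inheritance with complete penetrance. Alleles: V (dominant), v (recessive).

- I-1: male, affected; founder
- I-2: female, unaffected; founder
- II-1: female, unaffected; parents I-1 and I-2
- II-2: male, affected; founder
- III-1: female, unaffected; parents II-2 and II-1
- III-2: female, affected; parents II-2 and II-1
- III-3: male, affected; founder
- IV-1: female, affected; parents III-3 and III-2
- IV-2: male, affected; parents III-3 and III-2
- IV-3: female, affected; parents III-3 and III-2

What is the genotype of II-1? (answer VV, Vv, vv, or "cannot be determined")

Vv

From phenotype alone, II-1 is VV or Vv.
II-1 is unaffected so carries V and received v from I-1 (vv), so II-1 is Vv.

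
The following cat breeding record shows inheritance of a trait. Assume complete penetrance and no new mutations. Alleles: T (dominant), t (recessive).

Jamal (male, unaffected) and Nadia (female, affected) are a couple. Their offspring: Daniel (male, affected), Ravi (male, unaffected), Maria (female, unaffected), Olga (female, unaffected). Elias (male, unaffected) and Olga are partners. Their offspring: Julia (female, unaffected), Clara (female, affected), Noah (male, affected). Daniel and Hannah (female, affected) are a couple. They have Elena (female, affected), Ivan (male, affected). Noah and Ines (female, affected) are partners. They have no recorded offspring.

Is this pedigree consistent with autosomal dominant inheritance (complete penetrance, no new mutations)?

Under autosomal dominant, Clara (affected, female) cannot arise from Elias (unaffected) × Olga (unaffected).

No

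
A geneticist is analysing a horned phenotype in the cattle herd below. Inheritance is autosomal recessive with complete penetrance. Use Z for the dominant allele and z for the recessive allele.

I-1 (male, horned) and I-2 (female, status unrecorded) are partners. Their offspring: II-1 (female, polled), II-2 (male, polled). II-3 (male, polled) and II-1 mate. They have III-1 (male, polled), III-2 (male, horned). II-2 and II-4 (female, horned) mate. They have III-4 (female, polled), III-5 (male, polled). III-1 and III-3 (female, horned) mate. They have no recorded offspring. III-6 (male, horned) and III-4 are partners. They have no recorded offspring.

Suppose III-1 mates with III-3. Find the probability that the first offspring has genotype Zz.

II-3 is polled so carries Z and passed z to III-2 (zz), so II-3 is Zz.
II-1 is polled so carries Z and received z from I-1 (zz), so II-1 is Zz.
III-1 is a polled offspring of II-3 (Zz) × II-1 (Zz), whose cross gives 1/4 ZZ : 1/2 Zz : 1/4 zz; conditioning on being polled, III-1 is ZZ with probability 1/3, Zz with probability 2/3.
III-3 is horned, so III-3 is zz.
Summing over parental genotype combinations, P(offspring has genotype Zz) = 1/3·1 + 2/3·1/2 = 2/3.

2/3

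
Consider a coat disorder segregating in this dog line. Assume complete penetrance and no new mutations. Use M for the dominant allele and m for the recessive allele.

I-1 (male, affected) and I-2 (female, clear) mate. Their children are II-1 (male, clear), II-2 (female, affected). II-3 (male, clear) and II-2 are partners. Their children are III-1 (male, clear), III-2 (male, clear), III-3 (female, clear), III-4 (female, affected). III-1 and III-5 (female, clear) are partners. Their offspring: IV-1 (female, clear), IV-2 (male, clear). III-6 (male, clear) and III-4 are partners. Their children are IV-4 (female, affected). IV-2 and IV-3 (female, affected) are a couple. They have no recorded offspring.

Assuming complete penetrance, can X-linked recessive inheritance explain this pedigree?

No

Under X-linked recessive, III-1 (clear, male) cannot arise from II-3 (clear) × II-2 (affected).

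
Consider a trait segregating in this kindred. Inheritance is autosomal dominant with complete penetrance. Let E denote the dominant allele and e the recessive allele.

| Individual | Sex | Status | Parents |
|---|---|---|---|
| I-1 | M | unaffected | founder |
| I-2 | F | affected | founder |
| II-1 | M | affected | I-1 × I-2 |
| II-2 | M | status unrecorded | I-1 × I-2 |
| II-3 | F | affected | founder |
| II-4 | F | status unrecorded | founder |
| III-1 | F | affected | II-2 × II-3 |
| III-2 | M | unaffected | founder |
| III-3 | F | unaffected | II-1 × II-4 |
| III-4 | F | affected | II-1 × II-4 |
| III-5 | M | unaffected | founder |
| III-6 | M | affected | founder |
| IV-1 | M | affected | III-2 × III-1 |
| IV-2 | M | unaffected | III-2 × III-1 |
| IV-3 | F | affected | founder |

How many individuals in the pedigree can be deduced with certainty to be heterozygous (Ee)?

3

Obligate heterozygotes: II-1 is affected so carries E and received e from I-1 (ee), so II-1 is Ee; III-1 is affected so carries E and passed e to IV-2 (ee), so III-1 is Ee; IV-1 is affected so carries E and received e from III-2 (ee), so IV-1 is Ee.
Every other individual is either homozygous by phenotype or has at least one consistent homozygous assignment, so the count is 3.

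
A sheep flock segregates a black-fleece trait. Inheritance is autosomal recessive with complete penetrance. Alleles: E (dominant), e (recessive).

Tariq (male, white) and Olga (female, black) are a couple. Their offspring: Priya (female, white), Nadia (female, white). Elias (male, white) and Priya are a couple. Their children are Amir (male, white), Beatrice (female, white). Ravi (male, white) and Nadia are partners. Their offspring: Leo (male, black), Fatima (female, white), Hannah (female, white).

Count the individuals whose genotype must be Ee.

Obligate heterozygotes: Priya is white so carries E and received e from Olga (ee), so Priya is Ee; Nadia is white so carries E and received e from Olga (ee), so Nadia is Ee; Ravi is white so carries E and passed e to Leo (ee), so Ravi is Ee.
Every other individual is either homozygous by phenotype or has at least one consistent homozygous assignment, so the count is 3.

3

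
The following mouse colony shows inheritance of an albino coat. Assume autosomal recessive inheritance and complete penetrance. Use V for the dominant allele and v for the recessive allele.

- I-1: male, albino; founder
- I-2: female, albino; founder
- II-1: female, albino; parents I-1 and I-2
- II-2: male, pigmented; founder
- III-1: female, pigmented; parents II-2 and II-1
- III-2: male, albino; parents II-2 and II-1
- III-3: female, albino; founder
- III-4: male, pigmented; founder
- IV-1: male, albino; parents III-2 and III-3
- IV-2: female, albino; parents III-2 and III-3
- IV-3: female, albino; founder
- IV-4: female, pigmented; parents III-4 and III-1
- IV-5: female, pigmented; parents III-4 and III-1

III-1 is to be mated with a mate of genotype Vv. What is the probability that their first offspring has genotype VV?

III-1 is pigmented so carries V and received v from II-1 (vv), so III-1 is Vv.
The cross gives 1/4 VV : 1/2 Vv : 1/4 vv, so P(offspring has genotype VV) = 1/4.

1/4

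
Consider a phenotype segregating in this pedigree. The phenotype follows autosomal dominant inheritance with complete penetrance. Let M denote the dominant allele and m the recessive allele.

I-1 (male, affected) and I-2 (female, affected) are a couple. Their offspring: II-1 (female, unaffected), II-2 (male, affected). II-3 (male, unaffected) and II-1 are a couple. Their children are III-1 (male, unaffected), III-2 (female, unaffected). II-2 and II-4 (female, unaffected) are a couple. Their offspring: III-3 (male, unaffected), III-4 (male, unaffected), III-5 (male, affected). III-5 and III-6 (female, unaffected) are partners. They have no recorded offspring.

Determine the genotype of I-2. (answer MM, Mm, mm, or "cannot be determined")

Mm

From phenotype alone, I-2 is MM or Mm.
I-2 is affected so carries M and passed m to II-1 (mm), so I-2 is Mm.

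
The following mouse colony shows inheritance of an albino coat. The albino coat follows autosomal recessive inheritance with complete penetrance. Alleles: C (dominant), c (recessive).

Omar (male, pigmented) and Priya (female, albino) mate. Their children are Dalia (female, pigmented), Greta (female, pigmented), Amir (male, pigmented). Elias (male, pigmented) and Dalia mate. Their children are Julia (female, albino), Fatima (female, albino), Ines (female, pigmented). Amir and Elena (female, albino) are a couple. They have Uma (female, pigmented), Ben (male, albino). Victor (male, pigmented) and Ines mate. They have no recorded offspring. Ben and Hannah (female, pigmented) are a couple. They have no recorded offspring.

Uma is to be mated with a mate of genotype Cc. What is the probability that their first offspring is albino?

1/4

Uma is pigmented so carries C and received c from Elena (cc), so Uma is Cc.
The cross gives 1/4 CC : 1/2 Cc : 1/4 cc, so P(offspring is albino) = 1/4.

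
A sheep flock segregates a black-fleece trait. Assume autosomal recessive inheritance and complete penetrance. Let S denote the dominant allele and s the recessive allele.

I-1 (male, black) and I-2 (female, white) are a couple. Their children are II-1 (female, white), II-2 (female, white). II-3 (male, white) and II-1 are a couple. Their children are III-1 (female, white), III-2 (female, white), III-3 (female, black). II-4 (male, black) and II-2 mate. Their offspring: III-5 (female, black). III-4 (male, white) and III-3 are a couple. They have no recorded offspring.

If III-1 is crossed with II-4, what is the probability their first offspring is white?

II-3 is white so carries S and passed s to III-3 (ss), so II-3 is Ss.
II-1 is white so carries S and received s from I-1 (ss), so II-1 is Ss.
III-1 is a white offspring of II-3 (Ss) × II-1 (Ss), whose cross gives 1/4 SS : 1/2 Ss : 1/4 ss; conditioning on being white, III-1 is SS with probability 1/3, Ss with probability 2/3.
II-4 is black, so II-4 is ss.
Summing over parental genotype combinations, P(offspring is white) = 1/3·1 + 2/3·1/2 = 2/3.

2/3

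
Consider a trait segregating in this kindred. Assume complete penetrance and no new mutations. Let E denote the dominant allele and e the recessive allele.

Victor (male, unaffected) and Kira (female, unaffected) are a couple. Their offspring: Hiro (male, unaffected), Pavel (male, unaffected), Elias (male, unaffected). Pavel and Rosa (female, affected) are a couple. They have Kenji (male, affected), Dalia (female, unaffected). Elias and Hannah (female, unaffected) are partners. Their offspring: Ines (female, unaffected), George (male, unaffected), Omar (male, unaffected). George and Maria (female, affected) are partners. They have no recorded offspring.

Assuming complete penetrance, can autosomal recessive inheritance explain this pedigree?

Yes

A consistent assignment under autosomal recessive exists: Victor EE, Kira Ee, Hiro EE, Pavel Ee, Elias EE, Rosa ee, Hannah EE, Kenji ee, Dalia Ee, Ines EE, George EE, Omar EE, Maria ee.
In this assignment every recorded phenotype matches its genotype and every non-founder's genotype is obtainable from its parents' genotypes, so the pedigree is consistent.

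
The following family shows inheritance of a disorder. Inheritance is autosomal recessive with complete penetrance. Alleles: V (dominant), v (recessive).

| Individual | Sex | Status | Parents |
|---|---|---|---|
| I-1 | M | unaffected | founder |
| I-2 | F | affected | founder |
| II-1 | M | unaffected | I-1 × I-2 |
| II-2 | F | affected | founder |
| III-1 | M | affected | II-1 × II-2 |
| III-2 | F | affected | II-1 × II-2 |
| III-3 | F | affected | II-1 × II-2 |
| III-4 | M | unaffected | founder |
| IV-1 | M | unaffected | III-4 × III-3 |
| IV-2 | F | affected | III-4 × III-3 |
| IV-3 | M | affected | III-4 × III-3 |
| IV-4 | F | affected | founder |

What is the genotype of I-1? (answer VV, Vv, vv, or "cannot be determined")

I-1's phenotype allows VV or Vv, and no parent or child forces a single allele at both positions; consistent genotype assignments exist with I-1 as VV or Vv.

cannot be determined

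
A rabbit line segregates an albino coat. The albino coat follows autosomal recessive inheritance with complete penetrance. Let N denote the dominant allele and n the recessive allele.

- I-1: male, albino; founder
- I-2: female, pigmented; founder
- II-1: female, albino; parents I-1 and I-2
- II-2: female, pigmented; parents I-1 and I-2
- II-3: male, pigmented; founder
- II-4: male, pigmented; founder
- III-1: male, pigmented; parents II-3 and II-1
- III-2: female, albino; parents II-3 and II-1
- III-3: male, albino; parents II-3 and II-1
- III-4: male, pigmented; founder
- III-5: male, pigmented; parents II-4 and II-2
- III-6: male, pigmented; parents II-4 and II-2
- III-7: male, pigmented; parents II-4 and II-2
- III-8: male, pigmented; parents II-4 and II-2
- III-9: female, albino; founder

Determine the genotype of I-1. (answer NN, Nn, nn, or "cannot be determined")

nn

I-1 is albino, so I-1 is nn.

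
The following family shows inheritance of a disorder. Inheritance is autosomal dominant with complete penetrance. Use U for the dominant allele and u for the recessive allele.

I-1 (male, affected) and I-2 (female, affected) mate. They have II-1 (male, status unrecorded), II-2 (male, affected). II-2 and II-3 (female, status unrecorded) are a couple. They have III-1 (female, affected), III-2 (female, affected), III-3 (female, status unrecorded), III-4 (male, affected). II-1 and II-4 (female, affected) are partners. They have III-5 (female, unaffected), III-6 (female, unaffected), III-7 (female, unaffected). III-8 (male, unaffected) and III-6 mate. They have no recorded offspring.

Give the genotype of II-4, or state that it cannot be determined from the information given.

Uu

From phenotype alone, II-4 is UU or Uu.
II-4 is affected so carries U and passed u to III-5 (uu), so II-4 is Uu.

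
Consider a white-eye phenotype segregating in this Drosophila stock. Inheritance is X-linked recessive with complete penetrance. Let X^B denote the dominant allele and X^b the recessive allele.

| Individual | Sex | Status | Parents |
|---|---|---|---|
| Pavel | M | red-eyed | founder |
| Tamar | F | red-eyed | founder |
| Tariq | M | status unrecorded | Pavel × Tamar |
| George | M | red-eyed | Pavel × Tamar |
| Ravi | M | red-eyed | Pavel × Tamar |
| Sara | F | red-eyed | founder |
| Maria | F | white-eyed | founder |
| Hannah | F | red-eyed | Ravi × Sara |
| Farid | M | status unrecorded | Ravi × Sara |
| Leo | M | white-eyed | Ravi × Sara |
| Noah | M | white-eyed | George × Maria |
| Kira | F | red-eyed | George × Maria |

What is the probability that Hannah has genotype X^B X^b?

1/2

Ravi is red-eyed, so Ravi is X^B Y.
Sara is red-eyed so carries B and passed b to Leo (X^b Y), so Sara is X^B X^b.
Their cross gives offspring ratios 1/2 X^B X^B : 1/2 X^B X^b. Conditioning on Hannah being red-eyed, P(X^B X^b) = 1/2 / 1 = 1/2.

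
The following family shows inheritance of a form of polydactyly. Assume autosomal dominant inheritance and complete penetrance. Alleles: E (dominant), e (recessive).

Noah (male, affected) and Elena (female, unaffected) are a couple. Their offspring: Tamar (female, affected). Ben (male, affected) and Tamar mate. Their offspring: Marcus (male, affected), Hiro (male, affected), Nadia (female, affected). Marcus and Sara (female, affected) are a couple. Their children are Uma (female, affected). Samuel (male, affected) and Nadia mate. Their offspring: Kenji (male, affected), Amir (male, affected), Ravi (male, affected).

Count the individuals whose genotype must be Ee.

1

Obligate heterozygotes: Tamar is affected so carries E and received e from Elena (ee), so Tamar is Ee.
Every other individual is either homozygous by phenotype or has at least one consistent homozygous assignment, so the count is 1.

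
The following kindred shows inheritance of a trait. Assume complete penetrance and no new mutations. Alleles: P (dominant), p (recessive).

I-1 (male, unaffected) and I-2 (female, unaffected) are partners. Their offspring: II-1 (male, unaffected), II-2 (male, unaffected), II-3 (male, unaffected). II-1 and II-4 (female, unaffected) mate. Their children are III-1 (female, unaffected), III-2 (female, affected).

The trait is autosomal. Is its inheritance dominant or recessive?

recessive

II-1 and II-4 are both unaffected yet have an affected child III-2. Under dominance, an affected child requires at least one affected parent, so the trait cannot be dominant.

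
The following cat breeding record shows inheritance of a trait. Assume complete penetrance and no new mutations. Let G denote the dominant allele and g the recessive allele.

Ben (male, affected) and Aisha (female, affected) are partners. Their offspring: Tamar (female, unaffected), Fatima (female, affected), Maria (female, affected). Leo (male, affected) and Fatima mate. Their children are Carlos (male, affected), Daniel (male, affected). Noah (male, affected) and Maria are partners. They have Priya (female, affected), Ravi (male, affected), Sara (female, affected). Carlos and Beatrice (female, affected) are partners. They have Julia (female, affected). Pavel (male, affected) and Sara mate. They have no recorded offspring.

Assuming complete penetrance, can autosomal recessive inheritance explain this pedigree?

No

Under autosomal recessive, Tamar (unaffected, female) cannot arise from Ben (affected) × Aisha (affected).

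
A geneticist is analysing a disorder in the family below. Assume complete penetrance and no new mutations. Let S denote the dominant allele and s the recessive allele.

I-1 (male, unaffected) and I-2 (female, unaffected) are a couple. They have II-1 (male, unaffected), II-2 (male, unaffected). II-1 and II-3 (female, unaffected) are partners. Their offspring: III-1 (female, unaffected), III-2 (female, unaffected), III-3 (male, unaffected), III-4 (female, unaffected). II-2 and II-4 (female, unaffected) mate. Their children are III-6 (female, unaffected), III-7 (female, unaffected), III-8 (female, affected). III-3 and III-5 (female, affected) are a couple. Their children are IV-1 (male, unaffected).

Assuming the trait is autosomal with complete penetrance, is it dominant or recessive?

II-2 and II-4 are both unaffected yet have an affected child III-8. Under dominance, an affected child requires at least one affected parent, so the trait cannot be dominant.

recessive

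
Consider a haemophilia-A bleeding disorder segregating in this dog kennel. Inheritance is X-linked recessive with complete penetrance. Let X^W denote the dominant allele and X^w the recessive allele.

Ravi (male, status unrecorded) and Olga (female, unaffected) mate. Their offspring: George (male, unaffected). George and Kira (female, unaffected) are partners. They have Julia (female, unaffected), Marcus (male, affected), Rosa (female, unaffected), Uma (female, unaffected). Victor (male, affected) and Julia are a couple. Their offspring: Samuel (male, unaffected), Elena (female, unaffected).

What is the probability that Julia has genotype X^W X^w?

George is unaffected, so George is X^W Y.
Kira is unaffected so carries W and passed w to Marcus (X^w Y), so Kira is X^W X^w.
Their cross gives offspring ratios 1/2 X^W X^W : 1/2 X^W X^w. Conditioning on Julia being unaffected, P(X^W X^w) = 1/2 / 1 = 1/2 before taking Julia's own offspring into account.
Victor is affected, so Victor is X^w Y.
Now use Julia's offspring. Probability of each recorded status — unaffected son Samuel: 1/2 if Julia is X^W X^w, 1 if X^W X^W; unaffected daughter Elena: 1/2 if Julia is X^W X^w, 1 if X^W X^W.
Bayes: P(X^W X^w) = 1/2·1/4 / (1/2·1/4 + 1/2·1) = 1/5.

1/5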